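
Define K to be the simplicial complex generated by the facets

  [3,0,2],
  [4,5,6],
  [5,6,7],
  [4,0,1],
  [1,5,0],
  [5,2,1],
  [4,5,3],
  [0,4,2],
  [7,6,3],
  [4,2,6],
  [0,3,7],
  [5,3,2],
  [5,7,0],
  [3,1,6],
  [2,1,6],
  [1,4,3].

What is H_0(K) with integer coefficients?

Fix the vertex order 0 < 1 < 2 < 3 < 4 < 5 < 6 < 7 and write every simplex with vertices in increasing order. Then dim K = 2 and the simplices of K are:

  0-simplices (8): [0], [1], [2], [3], [4], [5], [6], [7]
  1-simplices (24): (24 of them)
  2-simplices (16): [0,1,4], [0,1,5], [0,2,3], [0,2,4], [0,3,7], [0,5,7], [1,2,5], [1,2,6], [1,3,4], [1,3,6], [2,3,5], [2,4,6], [3,4,5], [3,6,7], [4,5,6], [5,6,7]

giving chain groups C_0 ≅ Z^8, C_1 ≅ Z^24, C_2 ≅ Z^16.

The boundary map ∂_1: C_1 → C_0 is given by ∂[p,q] = [q] − [p]. For instance
  ∂[4,5] = [5] − [4].
As a 8×24 matrix over Z this has rank 7, with invariant factors (1,1,1,1,1,1,1).

The boundary map ∂_2: C_2 → C_1 maps a triangle to the signed sum of its edges. For instance
  ∂[0,2,4] = [2,4] − [0,4] + [0,2],
  ∂[1,3,6] = [3,6] − [1,6] + [1,3].
This gives a 24×16 integer matrix of rank 15; reducing to Smith normal form yields diagonal entries (1,1,1,1,1,1,1,1,1,1,1,1,1,1,1).

From H_k ≅ ker(∂_k) / im(∂_{k+1}) we obtain:

  H_0: rank C_0 − rank ∂_1 = 8 − 7 = 1, and the invariant factors of ∂_1 are all 1, so H_0 ≅ Z.

H_0 ≅ Z.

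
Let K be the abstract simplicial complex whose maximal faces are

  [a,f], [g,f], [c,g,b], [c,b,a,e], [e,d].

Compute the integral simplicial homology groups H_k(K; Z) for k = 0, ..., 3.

K has 7 vertices, 11 edges, 5 triangles, 1 3-simplex.
rank ∂_0 = 0, rank ∂_1 = 6 ⇒ b_0 = 7 − 0 − 6 = 1; all invariant factors of ∂_1 are 1 so no torsion. So H_0 ≅ Z.
rank ∂_1 = 6, rank ∂_2 = 4 ⇒ b_1 = 11 − 6 − 4 = 1; all invariant factors of ∂_2 are 1 so no torsion. So H_1 ≅ Z.
rank ∂_2 = 4, rank ∂_3 = 1 ⇒ b_2 = 5 − 4 − 1 = 0; all invariant factors of ∂_3 are 1 so no torsion. So H_2 ≅ 0.
rank ∂_3 = 1, rank ∂_4 = 0 ⇒ b_3 = 1 − 1 − 0 = 0. So H_3 ≅ 0.

H_0 ≅ Z,  H_1 ≅ Z,  H_2 = 0,  H_3 = 0.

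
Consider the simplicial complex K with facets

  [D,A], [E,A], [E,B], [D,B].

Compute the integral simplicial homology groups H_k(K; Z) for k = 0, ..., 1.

H_0 ≅ Z,  H_1 ≅ Z.

Take the total order A < B < D < E on the vertex set. Then K (dimension 1) consists of the simplices:

  0-simplices (4): A, B, D, E
  1-simplices (4): AD, AE, BD, BE

giving chain groups C_0 ≅ Z^4, C_1 ≅ Z^4.

∂_1: C_1 → C_0 maps an edge to its endpoints' difference, ∂[p,q] = q − p.
The resulting 4×4 matrix has rank 3, and its Smith normal form has invariant factors (1,1,1).

From H_k ≅ ker(∂_k) / im(∂_{k+1}) we obtain:

  H_0: rank C_0 − rank ∂_1 = 4 − 3 = 1, and the invariant factors of ∂_1 are all 1, so H_0 ≅ Z.
  H_1: rank ker ∂_1 − rank ∂_2 = (4 − 3) − 0 = 1, and there is no ∂_2, so H_1 ≅ Z.

(K is a triangulation of the circle S^1.)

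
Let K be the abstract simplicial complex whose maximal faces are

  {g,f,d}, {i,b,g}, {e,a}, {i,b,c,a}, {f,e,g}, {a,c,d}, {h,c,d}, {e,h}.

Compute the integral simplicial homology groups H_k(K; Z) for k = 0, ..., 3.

H_0 ≅ Z,  H_1 ≅ Z^3,  H_2 = 0,  H_3 = 0.

Take the total order a < b < c < d < e < f < g < h < i on the vertex set. Then K (dimension 3) consists of the simplices:

  0-simplices (9): a, b, c, d, e, f, g, h, i
  1-simplices (19): ab, ac, ad, ae, ai, bc, bg, bi, cd, ch, ci, df, dg, dh, ef, eg, eh, fg, gi
  2-simplices (9): abc, abi, acd, aci, bci, bgi, cdh, dfg, efg
  3-simplices (1): abci

so the chain groups are C_0 ≅ Z^9, C_1 ≅ Z^19, C_2 ≅ Z^9, C_3 ≅ Z^1.

∂_1: C_1 → C_0 maps an edge to its endpoints' difference, ∂[p,q] = q − p. For instance
  ∂ci = i − c.
The 9×19 boundary matrix has rank 8 and Smith normal form diag(1,1,1,1,1,1,1,1).

The boundary map ∂_2: C_2 → C_1 maps a triangle to the signed sum of its edges. For instance
  ∂bci = ci − bi + bc,
  ∂abi = bi − ai + ab.
This gives a 19×9 integer matrix of rank 8; reducing to Smith normal form yields diagonal entries (1,1,1,1,1,1,1,1).

The boundary map ∂_3: C_3 → C_2 sends each 3-simplex σ to the alternating sum Σ_i (−1)^i (σ with its i-th vertex removed). For instance
  ∂abci = bci − aci + abi − abc.
The 9×1 boundary matrix has rank 1 and Smith normal form diag(1).

Now H_k = ker ∂_k / im ∂_{k+1}, so:

  H_0: rank C_0 − rank ∂_1 = 9 − 8 = 1, and the invariant factors of ∂_1 are all 1, so H_0 = Z.
  H_1: rank ker ∂_1 − rank ∂_2 = (19 − 8) − 8 = 3, and the invariant factors of ∂_2 are all 1, so H_1 = Z^3.
  H_2: rank ker ∂_2 − rank ∂_3 = (9 − 8) − 1 = 0, and the invariant factors of ∂_3 are all 1, so H_2 = 0.
  H_3: rank ker ∂_3 − rank ∂_4 = (1 − 1) − 0 = 0, and there is no ∂_4, so H_3 = 0.

As a check, the Euler characteristic is 9 − 19 + 9 − 1 = -2, which agrees with 1 − 3 + 0 − 0 = -2.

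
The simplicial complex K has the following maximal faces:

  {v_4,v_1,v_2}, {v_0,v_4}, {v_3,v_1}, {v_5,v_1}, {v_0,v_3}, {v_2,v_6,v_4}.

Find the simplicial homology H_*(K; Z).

H_0 ≅ Z,  H_1 ≅ Z,  H_2 = 0.

We work with the vertex ordering v_0 < v_1 < v_2 < v_3 < v_4 < v_5 < v_6. The simplices of K, each written with vertices in increasing order, are:

  0-simplices (7): [v_0], [v_1], [v_2], [v_3], [v_4], [v_5], [v_6]
  1-simplices (9): [v_0,v_3], [v_0,v_4], [v_1,v_2], [v_1,v_3], [v_1,v_4], [v_1,v_5], [v_2,v_4], [v_2,v_6], [v_4,v_6]
  2-simplices (2): [v_1,v_2,v_4], [v_2,v_4,v_6]

giving chain groups C_0 ≅ Z^7, C_1 ≅ Z^9, C_2 ≅ Z^2.

∂_1: C_1 → C_0 sends each edge [p,q] (with p < q) to q − p. For instance
  ∂[v_1,v_3] = [v_3] − [v_1].
The 7×9 boundary matrix has rank 6 and Smith normal form diag(1,1,1,1,1,1).

Boundary ∂_2: C_2 → C_1 sends each 2-simplex [p,q,r] to [q,r] − [p,r] + [p,q]. For instance
  ∂[v_2,v_4,v_6] = [v_4,v_6] − [v_2,v_6] + [v_2,v_4],
  ∂[v_1,v_2,v_4] = [v_2,v_4] − [v_1,v_4] + [v_1,v_2].
The 9×2 boundary matrix has rank 2 and Smith normal form diag(1,1).

Reading off H_k = ker ∂_k / im ∂_{k+1}:

  H_0: rank C_0 − rank ∂_1 = 7 − 6 = 1, and the invariant factors of ∂_1 are all 1, so H_0 ≅ Z.
  H_1: rank ker ∂_1 − rank ∂_2 = (9 − 6) − 2 = 1, and the invariant factors of ∂_2 are all 1, so H_1 ≅ Z.
  H_2: rank ker ∂_2 − rank ∂_3 = (2 − 2) − 0 = 0, and there is no ∂_3, so H_2 ≅ 0.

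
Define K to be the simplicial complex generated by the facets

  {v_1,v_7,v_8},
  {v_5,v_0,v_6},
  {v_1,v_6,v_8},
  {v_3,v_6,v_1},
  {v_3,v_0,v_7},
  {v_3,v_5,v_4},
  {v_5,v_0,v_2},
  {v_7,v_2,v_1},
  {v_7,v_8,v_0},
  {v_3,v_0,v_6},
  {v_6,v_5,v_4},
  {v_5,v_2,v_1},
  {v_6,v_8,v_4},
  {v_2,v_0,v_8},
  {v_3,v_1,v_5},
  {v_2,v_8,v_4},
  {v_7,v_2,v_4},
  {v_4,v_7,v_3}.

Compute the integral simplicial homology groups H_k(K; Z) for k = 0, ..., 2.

H_0 ≅ Z,  H_1 ≅ Z ⊕ Z/2,  H_2 = 0.

We work with the vertex ordering v_0 < v_1 < v_2 < v_3 < v_4 < v_5 < v_6 < v_7 < v_8. The simplices of K, each written with vertices in increasing order, are:

  0-simplices (9): [v_0], [v_1], [v_2], [v_3], [v_4], [v_5], [v_6], [v_7], [v_8]
  1-simplices (27): (27 of them)
  2-simplices (18): (18 of them)

Hence C_0 ≅ Z^9, C_1 ≅ Z^27, C_2 ≅ Z^18.

Boundary ∂_1: C_1 → C_0 sends each edge [p,q] (with p < q) to q − p. For instance
  ∂[v_1,v_5] = [v_5] − [v_1].
This gives a 9×27 integer matrix of rank 8; reducing to Smith normal form yields diagonal entries (1,1,1,1,1,1,1,1).

∂_2: C_2 → C_1 acts by ∂[p,q,r] = [q,r] − [p,r] + [p,q]. For instance
  ∂[v_0,v_3,v_7] = [v_3,v_7] − [v_0,v_7] + [v_0,v_3],
  ∂[v_2,v_4,v_7] = [v_4,v_7] − [v_2,v_7] + [v_2,v_4].
The resulting 27×18 matrix has rank 18, and its Smith normal form has invariant factors (1,1,1,1,1,1,1,1,1,1,1,1,1,1,1,1,1,2).

Now H_k = ker ∂_k / im ∂_{k+1}, so:

  H_0: rank C_0 − rank ∂_1 = 9 − 8 = 1, and the invariant factors of ∂_1 are all 1, so H_0 = Z.
  H_1: rank ker ∂_1 − rank ∂_2 = (27 − 8) − 18 = 1, and ∂_2 has invariant factor 2 > 1, so H_1 = Z ⊕ Z/2.
  H_2: rank ker ∂_2 − rank ∂_3 = (18 − 18) − 0 = 0, and there is no ∂_3, so H_2 = 0.

As a check, the Euler characteristic is 9 − 27 + 18 = 0, which agrees with 1 − 1 + 0 = 0.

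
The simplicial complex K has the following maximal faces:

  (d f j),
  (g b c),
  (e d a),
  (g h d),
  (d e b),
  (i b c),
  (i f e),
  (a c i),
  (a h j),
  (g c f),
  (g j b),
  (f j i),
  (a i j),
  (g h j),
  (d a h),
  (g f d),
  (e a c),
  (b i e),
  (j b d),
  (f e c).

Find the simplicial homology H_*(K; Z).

H_0 ≅ Z,  H_1 ≅ Z ⊕ Z/2,  H_2 = 0.

Take the total order a < b < c < d < e < f < g < h < i < j on the vertex set. Then K (dimension 2) consists of the simplices:

  0-simplices (10): a, b, c, d, e, f, g, h, i, j
  1-simplices (30): ac, ad, ae, ah, ai, aj, bc, bd, be, bg, bi, bj, ce, cf, cg, ci, de, df, dg, dh, dj, ef, ei, fg, fi, fj, gh, gj, hj, ij
  2-simplices (20): ace, aci, ade, adh, ahj, aij, bcg, bci, bde, bdj, bei, bgj, cef, cfg, dfg, dfj, dgh, efi, fij, ghj

giving chain groups C_0 ≅ Z^10, C_1 ≅ Z^30, C_2 ≅ Z^20.

Boundary ∂_1: C_1 → C_0 maps an edge to its endpoints' difference, ∂[p,q] = q − p. For instance
  ∂ij = j − i.
This gives a 10×30 integer matrix of rank 9; reducing to Smith normal form yields diagonal entries (1,1,1,1,1,1,1,1,1).

The boundary map ∂_2: C_2 → C_1 acts by ∂[p,q,r] = [q,r] − [p,r] + [p,q]. For instance
  ∂ace = ce − ae + ac,
  ∂ade = de − ae + ad.
This gives a 30×20 integer matrix of rank 20; reducing to Smith normal form yields diagonal entries (1,1,1,1,1,1,1,1,1,1,1,1,1,1,1,1,1,1,1,2).

From H_k ≅ ker(∂_k) / im(∂_{k+1}) we obtain:

  H_0: rank C_0 − rank ∂_1 = 10 − 9 = 1, and the invariant factors of ∂_1 are all 1, so H_0 ≅ Z.
  H_1: rank ker ∂_1 − rank ∂_2 = (30 − 9) − 20 = 1, and ∂_2 has invariant factor 2 > 1, so H_1 ≅ Z ⊕ Z/2.
  H_2: rank ker ∂_2 − rank ∂_3 = (20 − 20) − 0 = 0, and there is no ∂_3, so H_2 ≅ 0.

As a check, the Euler characteristic is 10 − 30 + 20 = 0, which agrees with 1 − 1 + 0 = 0.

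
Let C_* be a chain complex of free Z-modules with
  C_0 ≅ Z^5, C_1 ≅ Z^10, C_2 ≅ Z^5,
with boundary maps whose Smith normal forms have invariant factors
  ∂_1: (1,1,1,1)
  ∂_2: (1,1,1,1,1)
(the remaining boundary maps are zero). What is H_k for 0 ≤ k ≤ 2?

H_0: b_0 = 5 − 0 − 4 = 1; torsion from ∂_1 factors > 1: none. So H_0 ≅ Z.
H_1: b_1 = 10 − 4 − 5 = 1; torsion from ∂_2 factors > 1: none. So H_1 ≅ Z.
H_2: b_2 = 5 − 5 − 0 = 0; torsion from ∂_3 factors > 1: none. So H_2 ≅ 0.

H_0 ≅ Z,  H_1 ≅ Z,  H_2 = 0.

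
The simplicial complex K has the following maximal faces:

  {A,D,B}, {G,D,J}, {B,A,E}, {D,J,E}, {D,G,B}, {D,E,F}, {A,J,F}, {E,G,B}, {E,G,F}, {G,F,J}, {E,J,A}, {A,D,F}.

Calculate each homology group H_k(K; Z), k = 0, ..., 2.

Take the total order A < B < D < E < F < G < J on the vertex set. Then K (dimension 2) consists of the simplices:

  0-simplices (7): A, B, D, E, F, G, J
  1-simplices (18): AB, AD, AE, AF, AJ, BD, BE, BG, DE, DF, DG, DJ, EF, EG, EJ, FG, FJ, GJ
  2-simplices (12): ABD, ABE, ADF, AEJ, AFJ, BDG, BEG, DEF, DEJ, DGJ, EFG, FGJ

so the chain groups are C_0 ≅ Z^7, C_1 ≅ Z^18, C_2 ≅ Z^12.

∂_1: C_1 → C_0 sends each edge [p,q] (with p < q) to q − p. For instance
  ∂BG = G − B.
This gives a 7×18 integer matrix of rank 6; reducing to Smith normal form yields diagonal entries (1,1,1,1,1,1).

∂_2: C_2 → C_1 maps a triangle to the signed sum of its edges. For instance
  ∂AFJ = FJ − AJ + AF,
  ∂DEJ = EJ − DJ + DE.
This gives a 18×12 integer matrix of rank 12; reducing to Smith normal form yields diagonal entries (1,1,1,1,1,1,1,1,1,1,1,2).

Now H_k = ker ∂_k / im ∂_{k+1}, so:

  H_0: rank C_0 − rank ∂_1 = 7 − 6 = 1, and the invariant factors of ∂_1 are all 1, so H_0 = Z.
  H_1: rank ker ∂_1 − rank ∂_2 = (18 − 6) − 12 = 0, and ∂_2 has invariant factor 2 > 1, so H_1 = Z_2.
  H_2: rank ker ∂_2 − rank ∂_3 = (12 − 12) − 0 = 0, and there is no ∂_3, so H_2 = 0.

(K is a triangulation of the real projective plane RP^2.)

H_0 = Z,  H_1 = Z_2,  H_2 = 0.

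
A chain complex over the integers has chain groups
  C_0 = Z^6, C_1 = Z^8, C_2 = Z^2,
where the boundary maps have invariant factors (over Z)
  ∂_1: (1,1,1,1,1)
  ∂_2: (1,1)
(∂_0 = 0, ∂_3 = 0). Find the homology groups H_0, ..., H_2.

H_0: b_0 = 6 − 0 − 5 = 1; torsion from ∂_1 factors > 1: none. So H_0 ≅ Z.
H_1: b_1 = 8 − 5 − 2 = 1; torsion from ∂_2 factors > 1: none. So H_1 ≅ Z.
H_2: b_2 = 2 − 2 − 0 = 0; torsion from ∂_3 factors > 1: none. So H_2 ≅ 0.

H_0 ≅ Z,  H_1 ≅ Z,  H_2 = 0.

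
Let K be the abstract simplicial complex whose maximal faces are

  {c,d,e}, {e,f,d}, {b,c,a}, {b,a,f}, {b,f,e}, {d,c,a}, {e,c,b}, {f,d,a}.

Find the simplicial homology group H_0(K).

H_0 = Z.

Take the total order a < b < c < d < e < f on the vertex set. Then K (dimension 2) consists of the simplices:

  0-simplices (6): a, b, c, d, e, f
  1-simplices (12): ab, ac, ad, af, bc, be, bf, cd, ce, de, df, ef
  2-simplices (8): abc, abf, acd, adf, bce, bef, cde, def

Hence C_0 ≅ Z^6, C_1 ≅ Z^12, C_2 ≅ Z^8.

∂_1: C_1 → C_0 maps an edge to its endpoints' difference, ∂[p,q] = q − p.
This gives a 6×12 integer matrix of rank 5; reducing to Smith normal form yields diagonal entries (1,1,1,1,1).

∂_2: C_2 → C_1 maps a triangle to the signed sum of its edges. For instance
  ∂abc = bc − ac + ab,
  ∂abf = bf − af + ab.
The resulting 12×8 matrix has rank 7, and its Smith normal form has invariant factors (1,1,1,1,1,1,1).

Now H_k = ker ∂_k / im ∂_{k+1}, so:

  H_0: rank C_0 − rank ∂_1 = 6 − 5 = 1, and the invariant factors of ∂_1 are all 1, so H_0 = Z.

(K is a triangulation of the 2-sphere S^2.)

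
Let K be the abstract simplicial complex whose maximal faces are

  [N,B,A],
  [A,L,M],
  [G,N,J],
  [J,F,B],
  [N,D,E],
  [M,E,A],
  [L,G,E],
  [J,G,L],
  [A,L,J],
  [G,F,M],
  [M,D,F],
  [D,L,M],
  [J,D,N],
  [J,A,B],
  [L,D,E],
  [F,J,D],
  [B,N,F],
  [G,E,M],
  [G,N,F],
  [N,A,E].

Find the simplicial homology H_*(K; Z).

H_0 ≅ Z,  H_1 ≅ Z ⊕ Z/2Z,  H_2 = 0.

K has 10 vertices, 30 edges, 20 triangles.
rank ∂_0 = 0, rank ∂_1 = 9 ⇒ b_0 = 10 − 0 − 9 = 1; all invariant factors of ∂_1 are 1 so no torsion. So H_0 = Z.
rank ∂_1 = 9, rank ∂_2 = 20 ⇒ b_1 = 30 − 9 − 20 = 1; ∂_2 has invariant factor(s) [2] giving torsion. So H_1 = Z ⊕ Z/2Z.
rank ∂_2 = 20, rank ∂_3 = 0 ⇒ b_2 = 20 − 20 − 0 = 0. So H_2 = 0.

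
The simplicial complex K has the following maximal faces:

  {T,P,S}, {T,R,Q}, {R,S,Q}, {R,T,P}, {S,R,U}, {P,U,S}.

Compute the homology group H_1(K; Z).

H_1 ≅ Z.

Fix the vertex order P < Q < R < S < T < U and write every simplex with vertices in increasing order. Then dim K = 2 and the simplices of K are:

  0-simplices (6): P, Q, R, S, T, U
  1-simplices (12): PR, PS, PT, PU, QR, QS, QT, RS, RT, RU, ST, SU
  2-simplices (6): PRT, PST, PSU, QRS, QRT, RSU

so the chain groups are C_0 ≅ Z^6, C_1 ≅ Z^12, C_2 ≅ Z^6.

Boundary ∂_1: C_1 → C_0 is given by ∂[p,q] = [q] − [p].
The 6×12 boundary matrix has rank 5 and Smith normal form diag(1,1,1,1,1).

The boundary map ∂_2: C_2 → C_1 acts by ∂[p,q,r] = [q,r] − [p,r] + [p,q]. For instance
  ∂QRS = RS − QS + QR,
  ∂QRT = RT − QT + QR.
This gives a 12×6 integer matrix of rank 6; reducing to Smith normal form yields diagonal entries (1,1,1,1,1,1).

Reading off H_k = ker ∂_k / im ∂_{k+1}:

  H_1: rank ker ∂_1 − rank ∂_2 = (12 − 5) − 6 = 1, and the invariant factors of ∂_2 are all 1, so H_1 = Z.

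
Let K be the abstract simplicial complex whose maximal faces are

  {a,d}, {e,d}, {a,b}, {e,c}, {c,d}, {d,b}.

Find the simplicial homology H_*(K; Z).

H_0 = Z,  H_1 = Z^2.

Order the vertices as a < b < c < d < e. Listing each simplex with vertices in this order, K has dimension 1 with simplices:

  0-simplices (5): a, b, c, d, e
  1-simplices (6): ab, ad, bd, cd, ce, de

Hence C_0 ≅ Z^5, C_1 ≅ Z^6.

Boundary ∂_1: C_1 → C_0 is given by ∂[p,q] = [q] − [p].
The 5×6 boundary matrix has rank 4 and Smith normal form diag(1,1,1,1).

Reading off H_k = ker ∂_k / im ∂_{k+1}:

  H_0: rank C_0 − rank ∂_1 = 5 − 4 = 1, and the invariant factors of ∂_1 are all 1, so H_0 = Z.
  H_1: rank ker ∂_1 − rank ∂_2 = (6 − 4) − 0 = 2, and there is no ∂_2, so H_1 = Z^2.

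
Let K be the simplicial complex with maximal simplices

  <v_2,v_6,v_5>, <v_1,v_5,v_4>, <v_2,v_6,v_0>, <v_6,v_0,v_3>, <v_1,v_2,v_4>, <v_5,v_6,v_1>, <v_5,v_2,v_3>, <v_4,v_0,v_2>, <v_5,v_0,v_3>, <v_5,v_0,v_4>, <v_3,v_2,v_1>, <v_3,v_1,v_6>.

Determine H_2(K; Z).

H_2 ≅ 0.

K has 7 vertices, 18 edges, 12 triangles.
rank ∂_2 = 12, rank ∂_3 = 0 ⇒ b_2 = 12 − 12 − 0 = 0. So H_2 = 0.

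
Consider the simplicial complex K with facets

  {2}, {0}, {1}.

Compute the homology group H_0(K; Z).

Take the total order 0 < 1 < 2 on the vertex set. Then K (dimension 0) consists of the simplices:

  0-simplices (3): [0], [1], [2]

Hence C_0 ≅ Z^3.

Reading off H_k = ker ∂_k / im ∂_{k+1}:

  H_0: rank C_0 − rank ∂_1 = 3 − 0 = 3, and there is no ∂_1, so H_0 ≅ Z^3.

(K is a triangulation of a set of 3 points.)

H_0 = Z^3.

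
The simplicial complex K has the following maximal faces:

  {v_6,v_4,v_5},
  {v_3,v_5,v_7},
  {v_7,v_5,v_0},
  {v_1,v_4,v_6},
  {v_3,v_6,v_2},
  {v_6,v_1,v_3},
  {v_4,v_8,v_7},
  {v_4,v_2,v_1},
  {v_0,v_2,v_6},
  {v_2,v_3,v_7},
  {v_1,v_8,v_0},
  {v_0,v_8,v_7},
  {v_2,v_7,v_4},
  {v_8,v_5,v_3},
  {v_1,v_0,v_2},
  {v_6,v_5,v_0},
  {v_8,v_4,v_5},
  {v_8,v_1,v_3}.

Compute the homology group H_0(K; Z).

K has 9 vertices, 27 edges, 18 triangles.
rank ∂_0 = 0, rank ∂_1 = 8 ⇒ b_0 = 9 − 0 − 8 = 1; all invariant factors of ∂_1 are 1 so no torsion. So H_0 ≅ Z.

H_0 = Z.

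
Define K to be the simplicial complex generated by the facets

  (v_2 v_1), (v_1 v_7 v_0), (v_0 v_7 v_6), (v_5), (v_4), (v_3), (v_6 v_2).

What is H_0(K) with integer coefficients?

H_0 ≅ Z^4.

Fix the vertex order v_0 < v_1 < v_2 < v_3 < v_4 < v_5 < v_6 < v_7 and write every simplex with vertices in increasing order. Then dim K = 2 and the simplices of K are:

  0-simplices (8): [v_0], [v_1], [v_2], [v_3], [v_4], [v_5], [v_6], [v_7]
  1-simplices (7): [v_0,v_1], [v_0,v_6], [v_0,v_7], [v_1,v_2], [v_1,v_7], [v_2,v_6], [v_6,v_7]
  2-simplices (2): [v_0,v_1,v_7], [v_0,v_6,v_7]

giving chain groups C_0 ≅ Z^8, C_1 ≅ Z^7, C_2 ≅ Z^2.

∂_1: C_1 → C_0 sends each edge [p,q] (with p < q) to q − p.
As a 8×7 matrix over Z this has rank 4, with invariant factors (1,1,1,1).

Boundary ∂_2: C_2 → C_1 acts by ∂[p,q,r] = [q,r] − [p,r] + [p,q]. For instance
  ∂[v_0,v_6,v_7] = [v_6,v_7] − [v_0,v_7] + [v_0,v_6],
  ∂[v_0,v_1,v_7] = [v_1,v_7] − [v_0,v_7] + [v_0,v_1].
This gives a 7×2 integer matrix of rank 2; reducing to Smith normal form yields diagonal entries (1,1).

From H_k ≅ ker(∂_k) / im(∂_{k+1}) we obtain:

  H_0: rank C_0 − rank ∂_1 = 8 − 4 = 4, and the invariant factors of ∂_1 are all 1, so H_0 ≅ Z^4.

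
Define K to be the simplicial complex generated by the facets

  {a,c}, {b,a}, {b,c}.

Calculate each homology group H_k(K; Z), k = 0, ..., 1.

H_0 = Z,  H_1 = Z.

Order the vertices as a < b < c. Listing each simplex with vertices in this order, K has dimension 1 with simplices:

  0-simplices (3): a, b, c
  1-simplices (3): ab, ac, bc

so the chain groups are C_0 ≅ Z^3, C_1 ≅ Z^3.

∂_1: C_1 → C_0 maps an edge to its endpoints' difference, ∂[p,q] = q − p. For instance
  ∂ab = b − a.
As a 3×3 matrix over Z this has rank 2, with invariant factors (1,1).

Now H_k = ker ∂_k / im ∂_{k+1}, so:

  H_0: rank C_0 − rank ∂_1 = 3 − 2 = 1, and the invariant factors of ∂_1 are all 1, so H_0 = Z.
  H_1: rank ker ∂_1 − rank ∂_2 = (3 − 2) − 0 = 1, and there is no ∂_2, so H_1 = Z.

As a check, the Euler characteristic is 3 − 3 = 0, which agrees with 1 − 1 = 0.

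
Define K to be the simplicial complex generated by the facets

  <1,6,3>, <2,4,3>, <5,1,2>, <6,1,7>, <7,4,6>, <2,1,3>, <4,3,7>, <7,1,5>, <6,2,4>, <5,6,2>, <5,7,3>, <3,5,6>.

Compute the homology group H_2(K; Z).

We work with the vertex ordering 1 < 2 < 3 < 4 < 5 < 6 < 7. The simplices of K, each written with vertices in increasing order, are:

  0-simplices (7): [1], [2], [3], [4], [5], [6], [7]
  1-simplices (18): [1,2], [1,3], [1,5], [1,6], [1,7], [2,3], [2,4], [2,5], [2,6], [3,4], [3,5], [3,6], [3,7], [4,6], [4,7], [5,6], [5,7], [6,7]
  2-simplices (12): [1,2,3], [1,2,5], [1,3,6], [1,5,7], [1,6,7], [2,3,4], [2,4,6], [2,5,6], [3,4,7], [3,5,6], [3,5,7], [4,6,7]

so the chain groups are C_0 ≅ Z^7, C_1 ≅ Z^18, C_2 ≅ Z^12.

The boundary map ∂_1: C_1 → C_0 maps an edge to its endpoints' difference, ∂[p,q] = q − p. For instance
  ∂[2,4] = [4] − [2].
This gives a 7×18 integer matrix of rank 6; reducing to Smith normal form yields diagonal entries (1,1,1,1,1,1).

The boundary map ∂_2: C_2 → C_1 sends each 2-simplex [p,q,r] to [q,r] − [p,r] + [p,q]. For instance
  ∂[1,2,5] = [2,5] − [1,5] + [1,2],
  ∂[2,5,6] = [5,6] − [2,6] + [2,5].
The 18×12 boundary matrix has rank 12 and Smith normal form diag(1,1,1,1,1,1,1,1,1,1,1,2).

From H_k ≅ ker(∂_k) / im(∂_{k+1}) we obtain:

  H_2: rank ker ∂_2 − rank ∂_3 = (12 − 12) − 0 = 0, and there is no ∂_3, so H_2 ≅ 0.

(K is a triangulation of the real projective plane RP^2.)

H_2 ≅ 0.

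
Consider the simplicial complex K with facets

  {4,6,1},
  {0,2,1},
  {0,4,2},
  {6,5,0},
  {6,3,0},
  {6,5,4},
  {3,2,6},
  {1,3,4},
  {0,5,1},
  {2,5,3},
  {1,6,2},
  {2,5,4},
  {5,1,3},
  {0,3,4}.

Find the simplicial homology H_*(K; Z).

H_0 ≅ Z,  H_1 ≅ Z^2,  H_2 ≅ Z.

Take the total order 0 < 1 < 2 < 3 < 4 < 5 < 6 on the vertex set. Then K (dimension 2) consists of the simplices:

  0-simplices (7): [0], [1], [2], [3], [4], [5], [6]
  1-simplices (21): [0,1], [0,2], [0,3], [0,4], [0,5], [0,6], [1,2], [1,3], [1,4], [1,5], [1,6], [2,3], [2,4], [2,5], [2,6], [3,4], [3,5], [3,6], [4,5], [4,6], [5,6]
  2-simplices (14): [0,1,2], [0,1,5], [0,2,4], [0,3,4], [0,3,6], [0,5,6], [1,2,6], [1,3,4], [1,3,5], [1,4,6], [2,3,5], [2,3,6], [2,4,5], [4,5,6]

giving chain groups C_0 ≅ Z^7, C_1 ≅ Z^21, C_2 ≅ Z^14.

The boundary map ∂_1: C_1 → C_0 sends each edge [p,q] (with p < q) to q − p.
The 7×21 boundary matrix has rank 6 and Smith normal form diag(1,1,1,1,1,1).

Boundary ∂_2: C_2 → C_1 acts by ∂[p,q,r] = [q,r] − [p,r] + [p,q]. For instance
  ∂[0,5,6] = [5,6] − [0,6] + [0,5],
  ∂[2,3,5] = [3,5] − [2,5] + [2,3].
The resulting 21×14 matrix has rank 13, and its Smith normal form has invariant factors (1,1,1,1,1,1,1,1,1,1,1,1,1).

From H_k ≅ ker(∂_k) / im(∂_{k+1}) we obtain:

  H_0: rank C_0 − rank ∂_1 = 7 − 6 = 1, and the invariant factors of ∂_1 are all 1, so H_0 ≅ Z.
  H_1: rank ker ∂_1 − rank ∂_2 = (21 − 6) − 13 = 2, and the invariant factors of ∂_2 are all 1, so H_1 ≅ Z^2.
  H_2: rank ker ∂_2 − rank ∂_3 = (14 − 13) − 0 = 1, and there is no ∂_3, so H_2 ≅ Z.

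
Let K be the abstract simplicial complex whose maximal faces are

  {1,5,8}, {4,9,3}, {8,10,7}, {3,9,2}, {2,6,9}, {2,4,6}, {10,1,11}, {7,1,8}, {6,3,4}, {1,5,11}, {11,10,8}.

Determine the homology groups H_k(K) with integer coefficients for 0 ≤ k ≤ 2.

H_0 = Z^2,  H_1 = Z^2,  H_2 = 0.

Take the total order 1 < 2 < 3 < 4 < 5 < 6 < 7 < 8 < 9 < 10 < 11 on the vertex set. Then K (dimension 2) consists of the simplices:

  0-simplices (11): [1], [2], [3], [4], [5], [6], [7], [8], [9], [10], [11]
  1-simplices (22): [1,5], [1,7], [1,8], [1,10], [1,11], [2,3], [2,4], [2,6], [2,9], [3,4], [3,6], [3,9], [4,6], [4,9], [5,8], [5,11], [6,9], [7,8], [7,10], [8,10], [8,11], [10,11]
  2-simplices (11): [1,5,8], [1,5,11], [1,7,8], [1,10,11], [2,3,9], [2,4,6], [2,6,9], [3,4,6], [3,4,9], [7,8,10], [8,10,11]

Hence C_0 ≅ Z^11, C_1 ≅ Z^22, C_2 ≅ Z^11.

∂_1: C_1 → C_0 sends each edge [p,q] (with p < q) to q − p. For instance
  ∂[2,6] = [6] − [2].
As a 11×22 matrix over Z this has rank 9, with invariant factors (1,1,1,1,1,1,1,1,1).

The boundary map ∂_2: C_2 → C_1 acts by ∂[p,q,r] = [q,r] − [p,r] + [p,q]. For instance
  ∂[1,5,8] = [5,8] − [1,8] + [1,5],
  ∂[1,7,8] = [7,8] − [1,8] + [1,7].
As a 22×11 matrix over Z this has rank 11, with invariant factors (1,1,1,1,1,1,1,1,1,1,1).

Now H_k = ker ∂_k / im ∂_{k+1}, so:

  H_0: rank C_0 − rank ∂_1 = 11 − 9 = 2, and the invariant factors of ∂_1 are all 1, so H_0 ≅ Z^2.
  H_1: rank ker ∂_1 − rank ∂_2 = (22 − 9) − 11 = 2, and the invariant factors of ∂_2 are all 1, so H_1 ≅ Z^2.
  H_2: rank ker ∂_2 − rank ∂_3 = (11 − 11) − 0 = 0, and there is no ∂_3, so H_2 ≅ 0.

As a check, the Euler characteristic is 11 − 22 + 11 = 0, which agrees with 2 − 2 + 0 = 0.
(K is a triangulation of the disjoint union of the cylinder S^1 x I and the Möbius band.)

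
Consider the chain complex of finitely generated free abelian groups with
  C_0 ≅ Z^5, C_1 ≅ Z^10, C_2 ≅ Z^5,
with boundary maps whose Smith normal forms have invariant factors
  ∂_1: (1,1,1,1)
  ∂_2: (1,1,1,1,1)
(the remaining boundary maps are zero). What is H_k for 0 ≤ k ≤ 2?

H_0 = Z,  H_1 = Z,  H_2 = 0.

H_0: b_0 = 5 − 0 − 4 = 1; torsion from ∂_1 factors > 1: none. So H_0 = Z.
H_1: b_1 = 10 − 4 − 5 = 1; torsion from ∂_2 factors > 1: none. So H_1 = Z.
H_2: b_2 = 5 − 5 − 0 = 0; torsion from ∂_3 factors > 1: none. So H_2 = 0.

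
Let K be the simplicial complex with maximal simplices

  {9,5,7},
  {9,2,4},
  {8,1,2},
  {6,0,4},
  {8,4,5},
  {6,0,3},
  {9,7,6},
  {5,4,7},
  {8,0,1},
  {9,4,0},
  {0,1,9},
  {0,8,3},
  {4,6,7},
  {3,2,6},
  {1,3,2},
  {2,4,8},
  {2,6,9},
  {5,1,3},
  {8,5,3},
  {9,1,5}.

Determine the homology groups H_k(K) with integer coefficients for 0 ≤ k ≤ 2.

H_0 = Z,  H_1 = Z ⊕ Z/2Z,  H_2 = 0.

We work with the vertex ordering 0 < 1 < 2 < 3 < 4 < 5 < 6 < 7 < 8 < 9. The simplices of K, each written with vertices in increasing order, are:

  0-simplices (10): [0], [1], [2], [3], [4], [5], [6], [7], [8], [9]
  1-simplices (30): (30 of them)
  2-simplices (20): (20 of them)

giving chain groups C_0 ≅ Z^10, C_1 ≅ Z^30, C_2 ≅ Z^20.

Boundary ∂_1: C_1 → C_0 is given by ∂[p,q] = [q] − [p].
As a 10×30 matrix over Z this has rank 9, with invariant factors (1,1,1,1,1,1,1,1,1).

∂_2: C_2 → C_1 maps a triangle to the signed sum of its edges. For instance
  ∂[0,3,6] = [3,6] − [0,6] + [0,3],
  ∂[0,4,6] = [4,6] − [0,6] + [0,4].
As a 30×20 matrix over Z this has rank 20, with invariant factors (1,1,1,1,1,1,1,1,1,1,1,1,1,1,1,1,1,1,1,2).

Now H_k = ker ∂_k / im ∂_{k+1}, so:

  H_0: rank C_0 − rank ∂_1 = 10 − 9 = 1, and the invariant factors of ∂_1 are all 1, so H_0 ≅ Z.
  H_1: rank ker ∂_1 − rank ∂_2 = (30 − 9) − 20 = 1, and ∂_2 has invariant factor 2 > 1, so H_1 ≅ Z ⊕ Z/2Z.
  H_2: rank ker ∂_2 − rank ∂_3 = (20 − 20) − 0 = 0, and there is no ∂_3, so H_2 ≅ 0.

As a check, the Euler characteristic is 10 − 30 + 20 = 0, which agrees with 1 − 1 + 0 = 0.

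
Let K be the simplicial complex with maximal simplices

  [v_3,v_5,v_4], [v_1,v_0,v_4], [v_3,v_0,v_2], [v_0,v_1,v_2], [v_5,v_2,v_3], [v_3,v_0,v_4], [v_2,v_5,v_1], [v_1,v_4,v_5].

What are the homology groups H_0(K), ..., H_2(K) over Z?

Fix the vertex order v_0 < v_1 < v_2 < v_3 < v_4 < v_5 and write every simplex with vertices in increasing order. Then dim K = 2 and the simplices of K are:

  0-simplices (6): [v_0], [v_1], [v_2], [v_3], [v_4], [v_5]
  1-simplices (12): [v_0,v_1], [v_0,v_2], [v_0,v_3], [v_0,v_4], [v_1,v_2], [v_1,v_4], [v_1,v_5], [v_2,v_3], [v_2,v_5], [v_3,v_4], [v_3,v_5], [v_4,v_5]
  2-simplices (8): [v_0,v_1,v_2], [v_0,v_1,v_4], [v_0,v_2,v_3], [v_0,v_3,v_4], [v_1,v_2,v_5], [v_1,v_4,v_5], [v_2,v_3,v_5], [v_3,v_4,v_5]

giving chain groups C_0 ≅ Z^6, C_1 ≅ Z^12, C_2 ≅ Z^8.

∂_1: C_1 → C_0 maps an edge to its endpoints' difference, ∂[p,q] = q − p. For instance
  ∂[v_1,v_4] = [v_4] − [v_1].
As a 6×12 matrix over Z this has rank 5, with invariant factors (1,1,1,1,1).

Boundary ∂_2: C_2 → C_1 maps a triangle to the signed sum of its edges. For instance
  ∂[v_0,v_1,v_4] = [v_1,v_4] − [v_0,v_4] + [v_0,v_1],
  ∂[v_2,v_3,v_5] = [v_3,v_5] − [v_2,v_5] + [v_2,v_3].
This gives a 12×8 integer matrix of rank 7; reducing to Smith normal form yields diagonal entries (1,1,1,1,1,1,1).

Reading off H_k = ker ∂_k / im ∂_{k+1}:

  H_0: rank C_0 − rank ∂_1 = 6 − 5 = 1, and the invariant factors of ∂_1 are all 1, so H_0 = Z.
  H_1: rank ker ∂_1 − rank ∂_2 = (12 − 5) − 7 = 0, and the invariant factors of ∂_2 are all 1, so H_1 = 0.
  H_2: rank ker ∂_2 − rank ∂_3 = (8 − 7) − 0 = 1, and there is no ∂_3, so H_2 = Z.

H_0 = Z,  H_1 = 0,  H_2 = Z.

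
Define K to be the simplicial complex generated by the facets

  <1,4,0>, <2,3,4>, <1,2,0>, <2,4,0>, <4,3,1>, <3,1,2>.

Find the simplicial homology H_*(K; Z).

H_0 ≅ Z,  H_1 = 0,  H_2 ≅ Z.

Order the vertices as 0 < 1 < 2 < 3 < 4. Listing each simplex with vertices in this order, K has dimension 2 with simplices:

  0-simplices (5): [0], [1], [2], [3], [4]
  1-simplices (9): [0,1], [0,2], [0,4], [1,2], [1,3], [1,4], [2,3], [2,4], [3,4]
  2-simplices (6): [0,1,2], [0,1,4], [0,2,4], [1,2,3], [1,3,4], [2,3,4]

giving chain groups C_0 ≅ Z^5, C_1 ≅ Z^9, C_2 ≅ Z^6.

The boundary map ∂_1: C_1 → C_0 sends each edge [p,q] (with p < q) to q − p. For instance
  ∂[0,2] = [2] − [0].
This gives a 5×9 integer matrix of rank 4; reducing to Smith normal form yields diagonal entries (1,1,1,1).

Boundary ∂_2: C_2 → C_1 maps a triangle to the signed sum of its edges. For instance
  ∂[1,2,3] = [2,3] − [1,3] + [1,2],
  ∂[0,1,4] = [1,4] − [0,4] + [0,1].
This gives a 9×6 integer matrix of rank 5; reducing to Smith normal form yields diagonal entries (1,1,1,1,1).

Reading off H_k = ker ∂_k / im ∂_{k+1}:

  H_0: rank C_0 − rank ∂_1 = 5 − 4 = 1, and the invariant factors of ∂_1 are all 1, so H_0 ≅ Z.
  H_1: rank ker ∂_1 − rank ∂_2 = (9 − 4) − 5 = 0, and the invariant factors of ∂_2 are all 1, so H_1 ≅ 0.
  H_2: rank ker ∂_2 − rank ∂_3 = (6 − 5) − 0 = 1, and there is no ∂_3, so H_2 ≅ Z.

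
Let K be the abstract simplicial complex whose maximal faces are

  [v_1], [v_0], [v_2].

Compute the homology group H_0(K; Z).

Take the total order v_0 < v_1 < v_2 on the vertex set. Then K (dimension 0) consists of the simplices:

  0-simplices (3): [v_0], [v_1], [v_2]

giving chain groups C_0 ≅ Z^3.

Now H_k = ker ∂_k / im ∂_{k+1}, so:

  H_0: rank C_0 − rank ∂_1 = 3 − 0 = 3, and there is no ∂_1, so H_0 ≅ Z^3.

H_0 ≅ Z^3.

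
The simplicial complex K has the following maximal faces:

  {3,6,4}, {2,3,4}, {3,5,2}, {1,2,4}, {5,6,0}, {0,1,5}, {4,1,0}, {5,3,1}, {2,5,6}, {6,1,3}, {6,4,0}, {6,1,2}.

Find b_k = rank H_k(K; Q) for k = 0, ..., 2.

b_0 = 1, b_1 = 0, b_2 = 0.

Fix the vertex order 0 < 1 < 2 < 3 < 4 < 5 < 6 and write every simplex with vertices in increasing order. Then dim K = 2 and the simplices of K are:

  0-simplices (7): [0], [1], [2], [3], [4], [5], [6]
  1-simplices (18): [0,1], [0,4], [0,5], [0,6], [1,2], [1,3], [1,4], [1,5], [1,6], [2,3], [2,4], [2,5], [2,6], [3,4], [3,5], [3,6], [4,6], [5,6]
  2-simplices (12): [0,1,4], [0,1,5], [0,4,6], [0,5,6], [1,2,4], [1,2,6], [1,3,5], [1,3,6], [2,3,4], [2,3,5], [2,5,6], [3,4,6]

giving chain groups C_0 ≅ Z^7, C_1 ≅ Z^18, C_2 ≅ Z^12.

Boundary ∂_1: C_1 → C_0 maps an edge to its endpoints' difference, ∂[p,q] = q − p.
The resulting 7×18 matrix has rank 6, and its Smith normal form has invariant factors (1,1,1,1,1,1).

The boundary map ∂_2: C_2 → C_1 maps a triangle to the signed sum of its edges. For instance
  ∂[0,4,6] = [4,6] − [0,6] + [0,4],
  ∂[1,3,6] = [3,6] − [1,6] + [1,3].
The 18×12 boundary matrix has rank 12 and Smith normal form diag(1,1,1,1,1,1,1,1,1,1,1,2).

Now H_k = ker ∂_k / im ∂_{k+1}, so:

  H_0: rank C_0 − rank ∂_1 = 7 − 6 = 1, and the invariant factors of ∂_1 are all 1, so H_0 ≅ Z.
  H_1: rank ker ∂_1 − rank ∂_2 = (18 − 6) − 12 = 0, and ∂_2 has invariant factor 2 > 1, so H_1 ≅ Z/2Z.
  H_2: rank ker ∂_2 − rank ∂_3 = (12 − 12) − 0 = 0, and there is no ∂_3, so H_2 ≅ 0.

(K is a triangulation of the real projective plane RP^2.)

Hence the Betti numbers are b_0 = 1, b_1 = 0, b_2 = 0.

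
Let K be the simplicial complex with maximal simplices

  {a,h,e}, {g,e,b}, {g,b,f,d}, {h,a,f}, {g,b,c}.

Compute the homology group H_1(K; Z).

H_1 = Z.

Take the total order a < b < c < d < e < f < g < h on the vertex set. Then K (dimension 3) consists of the simplices:

  0-simplices (8): a, b, c, d, e, f, g, h
  1-simplices (15): ae, af, ah, bc, bd, be, bf, bg, cg, df, dg, eg, eh, fg, fh
  2-simplices (8): aeh, afh, bcg, bdf, bdg, beg, bfg, dfg
  3-simplices (1): bdfg

giving chain groups C_0 ≅ Z^8, C_1 ≅ Z^15, C_2 ≅ Z^8, C_3 ≅ Z^1.

Boundary ∂_1: C_1 → C_0 sends each edge [p,q] (with p < q) to q − p.
As a 8×15 matrix over Z this has rank 7, with invariant factors (1,1,1,1,1,1,1).

∂_2: C_2 → C_1 maps a triangle to the signed sum of its edges. For instance
  ∂bfg = fg − bg + bf,
  ∂beg = eg − bg + be.
The resulting 15×8 matrix has rank 7, and its Smith normal form has invariant factors (1,1,1,1,1,1,1).

Boundary ∂_3: C_3 → C_2 sends each 3-simplex σ to the alternating sum Σ_i (−1)^i (σ with its i-th vertex removed). For instance
  ∂bdfg = dfg − bfg + bdg − bdf.
The resulting 8×1 matrix has rank 1, and its Smith normal form has invariant factors (1).

Now H_k = ker ∂_k / im ∂_{k+1}, so:

  H_1: rank ker ∂_1 − rank ∂_2 = (15 − 7) − 7 = 1, and the invariant factors of ∂_2 are all 1, so H_1 = Z.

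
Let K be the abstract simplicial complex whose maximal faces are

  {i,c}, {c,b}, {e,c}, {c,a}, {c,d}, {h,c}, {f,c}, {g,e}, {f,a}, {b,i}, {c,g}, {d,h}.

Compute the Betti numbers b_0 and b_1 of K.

b_0 = 1, b_1 = 4.

Fix the vertex order a < b < c < d < e < f < g < h < i and write every simplex with vertices in increasing order. Then dim K = 1 and the simplices of K are:

  0-simplices (9): a, b, c, d, e, f, g, h, i
  1-simplices (12): ac, af, bc, bi, cd, ce, cf, cg, ch, ci, dh, eg

giving chain groups C_0 ≅ Z^9, C_1 ≅ Z^12.

∂_1: C_1 → C_0 sends each edge [p,q] (with p < q) to q − p.
The 9×12 boundary matrix has rank 8 and Smith normal form diag(1,1,1,1,1,1,1,1).

Now H_k = ker ∂_k / im ∂_{k+1}, so:

  H_0: rank C_0 − rank ∂_1 = 9 − 8 = 1, and the invariant factors of ∂_1 are all 1, so H_0 ≅ Z.
  H_1: rank ker ∂_1 − rank ∂_2 = (12 − 8) − 0 = 4, and there is no ∂_2, so H_1 ≅ Z^4.

As a check, the Euler characteristic is 9 − 12 = -3, which agrees with 1 − 4 = -3.
(K is a triangulation of a wedge of 4 circles.)

Hence the Betti numbers are b_0 = 1, b_1 = 4.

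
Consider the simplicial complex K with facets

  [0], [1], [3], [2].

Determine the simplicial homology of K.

K has 4 vertices.
rank ∂_0 = 0, rank ∂_1 = 0 ⇒ b_0 = 4 − 0 − 0 = 4. So H_0 ≅ Z^4.

H_0 ≅ Z^4.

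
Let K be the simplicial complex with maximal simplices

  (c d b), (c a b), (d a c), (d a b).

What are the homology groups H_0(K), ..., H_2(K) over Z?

H_0 = Z,  H_1 = 0,  H_2 = Z.

Order the vertices as a < b < c < d. Listing each simplex with vertices in this order, K has dimension 2 with simplices:

  0-simplices (4): a, b, c, d
  1-simplices (6): ab, ac, ad, bc, bd, cd
  2-simplices (4): abc, abd, acd, bcd

so the chain groups are C_0 ≅ Z^4, C_1 ≅ Z^6, C_2 ≅ Z^4.

∂_1: C_1 → C_0 maps an edge to its endpoints' difference, ∂[p,q] = q − p. For instance
  ∂ab = b − a.
This gives a 4×6 integer matrix of rank 3; reducing to Smith normal form yields diagonal entries (1,1,1).

∂_2: C_2 → C_1 acts by ∂[p,q,r] = [q,r] − [p,r] + [p,q]. For instance
  ∂bcd = cd − bd + bc,
  ∂abc = bc − ac + ab.
This gives a 6×4 integer matrix of rank 3; reducing to Smith normal form yields diagonal entries (1,1,1).

Computing H_k = (kernel of ∂_k) / (image of ∂_{k+1}):

  H_0: rank C_0 − rank ∂_1 = 4 − 3 = 1, and the invariant factors of ∂_1 are all 1, so H_0 = Z.
  H_1: rank ker ∂_1 − rank ∂_2 = (6 − 3) − 3 = 0, and the invariant factors of ∂_2 are all 1, so H_1 = 0.
  H_2: rank ker ∂_2 − rank ∂_3 = (4 − 3) − 0 = 1, and there is no ∂_3, so H_2 = Z.

(K is a triangulation of the 2-sphere S^2.)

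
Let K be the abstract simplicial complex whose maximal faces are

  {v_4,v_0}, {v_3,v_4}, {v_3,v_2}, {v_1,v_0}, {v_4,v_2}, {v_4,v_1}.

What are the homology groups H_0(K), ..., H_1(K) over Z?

H_0 = Z,  H_1 = Z^2.

Fix the vertex order v_0 < v_1 < v_2 < v_3 < v_4 and write every simplex with vertices in increasing order. Then dim K = 1 and the simplices of K are:

  0-simplices (5): [v_0], [v_1], [v_2], [v_3], [v_4]
  1-simplices (6): [v_0,v_1], [v_0,v_4], [v_1,v_4], [v_2,v_3], [v_2,v_4], [v_3,v_4]

Hence C_0 ≅ Z^5, C_1 ≅ Z^6.

The boundary map ∂_1: C_1 → C_0 maps an edge to its endpoints' difference, ∂[p,q] = q − p.
This gives a 5×6 integer matrix of rank 4; reducing to Smith normal form yields diagonal entries (1,1,1,1).

Computing H_k = (kernel of ∂_k) / (image of ∂_{k+1}):

  H_0: rank C_0 − rank ∂_1 = 5 − 4 = 1, and the invariant factors of ∂_1 are all 1, so H_0 = Z.
  H_1: rank ker ∂_1 − rank ∂_2 = (6 − 4) − 0 = 2, and there is no ∂_2, so H_1 = Z^2.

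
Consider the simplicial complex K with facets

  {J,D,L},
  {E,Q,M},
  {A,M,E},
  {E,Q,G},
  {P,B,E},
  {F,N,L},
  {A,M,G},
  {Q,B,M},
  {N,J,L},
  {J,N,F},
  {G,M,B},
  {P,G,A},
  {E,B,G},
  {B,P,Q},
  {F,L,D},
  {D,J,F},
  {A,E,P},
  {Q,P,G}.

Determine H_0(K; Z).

Take the total order A < B < D < E < F < G < J < L < M < N < P < Q on the vertex set. Then K (dimension 2) consists of the simplices:

  0-simplices (12): A, B, D, E, F, G, J, L, M, N, P, Q
  1-simplices (27): AE, AG, AM, AP, BE, BG, BM, BP, BQ, DF, DJ, DL, EG, EM, EP, EQ, FJ, FL, FN, GM, GP, GQ, JL, JN, LN, MQ, PQ
  2-simplices (18): AEM, AEP, AGM, AGP, BEG, BEP, BGM, BMQ, BPQ, DFJ, DFL, DJL, EGQ, EMQ, FJN, FLN, GPQ, JLN

so the chain groups are C_0 ≅ Z^12, C_1 ≅ Z^27, C_2 ≅ Z^18.

The boundary map ∂_1: C_1 → C_0 sends each edge [p,q] (with p < q) to q − p. For instance
  ∂LN = N − L.
The 12×27 boundary matrix has rank 10 and Smith normal form diag(1,1,1,1,1,1,1,1,1,1).

∂_2: C_2 → C_1 sends each 2-simplex [p,q,r] to [q,r] − [p,r] + [p,q]. For instance
  ∂FJN = JN − FN + FJ,
  ∂AGM = GM − AM + AG.
The resulting 27×18 matrix has rank 17, and its Smith normal form has invariant factors (1,1,1,1,1,1,1,1,1,1,1,1,1,1,1,1,2).

Reading off H_k = ker ∂_k / im ∂_{k+1}:

  H_0: rank C_0 − rank ∂_1 = 12 − 10 = 2, and the invariant factors of ∂_1 are all 1, so H_0 = Z^2.

(K is a triangulation of the disjoint union of the real projective plane RP^2 and the 2-sphere S^2.)

H_0 ≅ Z^2.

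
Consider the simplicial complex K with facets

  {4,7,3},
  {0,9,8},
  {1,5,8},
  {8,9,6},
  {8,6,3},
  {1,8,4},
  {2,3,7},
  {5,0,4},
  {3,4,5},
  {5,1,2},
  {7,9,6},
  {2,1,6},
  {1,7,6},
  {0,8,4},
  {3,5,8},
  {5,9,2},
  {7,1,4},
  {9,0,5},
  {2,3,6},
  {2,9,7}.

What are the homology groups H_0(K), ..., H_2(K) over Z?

H_0 ≅ Z,  H_1 ≅ Z × Z/2,  H_2 = 0.

Order the vertices as 0 < 1 < 2 < 3 < 4 < 5 < 6 < 7 < 8 < 9. Listing each simplex with vertices in this order, K has dimension 2 with simplices:

  0-simplices (10): [0], [1], [2], [3], [4], [5], [6], [7], [8], [9]
  1-simplices (30): (30 of them)
  2-simplices (20): (20 of them)

so the chain groups are C_0 ≅ Z^10, C_1 ≅ Z^30, C_2 ≅ Z^20.

∂_1: C_1 → C_0 sends each edge [p,q] (with p < q) to q − p. For instance
  ∂[6,8] = [8] − [6].
As a 10×30 matrix over Z this has rank 9, with invariant factors (1,1,1,1,1,1,1,1,1).

∂_2: C_2 → C_1 maps a triangle to the signed sum of its edges. For instance
  ∂[0,8,9] = [8,9] − [0,9] + [0,8],
  ∂[6,8,9] = [8,9] − [6,9] + [6,8].
As a 30×20 matrix over Z this has rank 20, with invariant factors (1,1,1,1,1,1,1,1,1,1,1,1,1,1,1,1,1,1,1,2).

Computing H_k = (kernel of ∂_k) / (image of ∂_{k+1}):

  H_0: rank C_0 − rank ∂_1 = 10 − 9 = 1, and the invariant factors of ∂_1 are all 1, so H_0 ≅ Z.
  H_1: rank ker ∂_1 − rank ∂_2 = (30 − 9) − 20 = 1, and ∂_2 has invariant factor 2 > 1, so H_1 ≅ Z × Z/2.
  H_2: rank ker ∂_2 − rank ∂_3 = (20 − 20) − 0 = 0, and there is no ∂_3, so H_2 ≅ 0.

As a check, the Euler characteristic is 10 − 30 + 20 = 0, which agrees with 1 − 1 + 0 = 0.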